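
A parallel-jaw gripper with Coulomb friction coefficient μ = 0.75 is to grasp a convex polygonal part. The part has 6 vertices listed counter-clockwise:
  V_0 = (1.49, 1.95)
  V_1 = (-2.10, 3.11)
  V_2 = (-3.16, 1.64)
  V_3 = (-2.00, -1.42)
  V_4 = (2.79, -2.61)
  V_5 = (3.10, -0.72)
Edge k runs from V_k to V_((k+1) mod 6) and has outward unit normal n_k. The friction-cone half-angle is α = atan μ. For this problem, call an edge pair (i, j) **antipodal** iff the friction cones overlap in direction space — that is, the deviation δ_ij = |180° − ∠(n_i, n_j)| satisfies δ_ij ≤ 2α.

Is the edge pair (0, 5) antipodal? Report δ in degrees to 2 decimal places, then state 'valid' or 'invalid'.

δ = 139.00°, invalid

α = atan 0.75 = 36.87°;  2α = 73.74°
edge 0: e_0 = (-3.59, +1.16);  n_0 = (+0.3075, +0.9516)
edge 5: e_5 = (-1.61, +2.67);  n_5 = (+0.8564, +0.5164)
∠(n_0, n_5) = 41.00°
δ = |180° − 41.00°| = 139.00°
139.00° > 2α = 73.74°  →  invalid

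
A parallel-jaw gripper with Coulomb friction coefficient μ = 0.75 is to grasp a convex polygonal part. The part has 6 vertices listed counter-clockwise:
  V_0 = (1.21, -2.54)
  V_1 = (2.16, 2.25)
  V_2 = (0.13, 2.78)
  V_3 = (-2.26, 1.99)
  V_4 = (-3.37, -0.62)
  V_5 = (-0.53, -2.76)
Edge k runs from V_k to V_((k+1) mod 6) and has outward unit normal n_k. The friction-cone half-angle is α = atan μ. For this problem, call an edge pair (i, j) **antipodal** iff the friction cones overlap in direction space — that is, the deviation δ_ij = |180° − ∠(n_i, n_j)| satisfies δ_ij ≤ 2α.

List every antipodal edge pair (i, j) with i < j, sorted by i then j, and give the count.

α = atan 0.75 = 36.87°;  2α = 73.74°
n_0 = (+0.9809, -0.1945)
n_1 = (+0.2526, +0.9676)
n_2 = (-0.3138, +0.9495)
n_3 = (-0.9202, +0.3914)
n_4 = (-0.6018, -0.7986)
n_5 = (+0.1254, -0.9921)
  (0,1): δ = 93.41°  ·
  (0,2): δ = 60.49°  ✓
  (0,3): δ = 11.82°  ✓
  (0,4): δ = 64.22°  ✓
  (0,5): δ = 108.42°  ·
  (1,2): δ = 147.08°  ·
  (1,3): δ = 98.41°  ·
  (1,4): δ = 22.37°  ✓
  (1,5): δ = 21.84°  ✓
  (2,3): δ = 131.33°  ·
  (2,4): δ = 55.29°  ✓
  (2,5): δ = 11.08°  ✓
  (3,4): δ = 103.96°  ·
  (3,5): δ = 59.75°  ✓
  (4,5): δ = 135.80°  ·
antipodal pairs: 8

count = 8; pairs: (0,2), (0,3), (0,4), (1,4), (1,5), (2,4), (2,5), (3,5)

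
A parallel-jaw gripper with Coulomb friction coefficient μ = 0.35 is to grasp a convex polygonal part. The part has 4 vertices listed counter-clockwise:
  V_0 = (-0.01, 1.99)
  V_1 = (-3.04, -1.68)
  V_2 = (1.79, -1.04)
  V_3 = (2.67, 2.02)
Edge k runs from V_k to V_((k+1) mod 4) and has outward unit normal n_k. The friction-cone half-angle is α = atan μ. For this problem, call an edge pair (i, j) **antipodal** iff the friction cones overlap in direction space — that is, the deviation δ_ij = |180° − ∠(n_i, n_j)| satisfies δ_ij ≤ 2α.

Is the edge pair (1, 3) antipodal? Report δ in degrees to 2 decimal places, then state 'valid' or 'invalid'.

α = atan 0.35 = 19.29°;  2α = 38.58°
edge 1: e_1 = (+4.83, +0.64);  n_1 = (+0.1314, -0.9913)
edge 3: e_3 = (-2.68, -0.03);  n_3 = (-0.0112, +0.9999)
∠(n_1, n_3) = 173.09°
δ = |180° − 173.09°| = 6.91°
6.91° ≤ 2α = 38.58°  →  valid

δ = 6.91°, valid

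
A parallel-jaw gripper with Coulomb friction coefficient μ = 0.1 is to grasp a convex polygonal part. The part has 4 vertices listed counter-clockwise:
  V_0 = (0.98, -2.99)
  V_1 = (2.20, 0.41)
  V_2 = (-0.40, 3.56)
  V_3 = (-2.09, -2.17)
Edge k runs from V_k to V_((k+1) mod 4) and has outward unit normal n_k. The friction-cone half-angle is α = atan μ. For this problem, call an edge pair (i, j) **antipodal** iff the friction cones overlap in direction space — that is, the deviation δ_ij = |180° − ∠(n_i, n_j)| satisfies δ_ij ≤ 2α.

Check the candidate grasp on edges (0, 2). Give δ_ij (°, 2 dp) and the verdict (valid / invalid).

α = atan 0.1 = 5.71°;  2α = 11.42°
edge 0: e_0 = (+1.22, +3.40);  n_0 = (+0.9412, -0.3377)
edge 2: e_2 = (-1.69, -5.73);  n_2 = (-0.9592, +0.2829)
∠(n_0, n_2) = 176.69°
δ = |180° − 176.69°| = 3.31°
3.31° ≤ 2α = 11.42°  →  valid

δ = 3.31°, valid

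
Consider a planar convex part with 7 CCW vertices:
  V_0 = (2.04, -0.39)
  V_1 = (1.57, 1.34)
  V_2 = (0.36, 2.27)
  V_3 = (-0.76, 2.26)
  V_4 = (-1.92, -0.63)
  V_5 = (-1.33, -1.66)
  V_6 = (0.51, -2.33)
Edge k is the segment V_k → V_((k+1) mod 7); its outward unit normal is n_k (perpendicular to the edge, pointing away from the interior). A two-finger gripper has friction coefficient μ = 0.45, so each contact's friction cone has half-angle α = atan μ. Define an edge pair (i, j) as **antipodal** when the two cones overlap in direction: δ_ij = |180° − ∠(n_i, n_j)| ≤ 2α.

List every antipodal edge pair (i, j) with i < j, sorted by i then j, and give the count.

α = atan 0.45 = 24.23°;  2α = 48.46°
n_0 = (+0.9650, +0.2622)
n_1 = (+0.6094, +0.7929)
n_2 = (-0.0089, +1.0000)
n_3 = (-0.9280, +0.3725)
n_4 = (-0.8677, -0.4970)
n_5 = (-0.3422, -0.9396)
n_6 = (+0.7852, -0.6193)
  (0,1): δ = 142.74°  ·
  (0,2): δ = 104.69°  ·
  (0,3): δ = 37.07°  ✓
  (0,4): δ = 14.61°  ✓
  (0,5): δ = 54.79°  ·
  (0,6): δ = 126.54°  ·
  (1,2): δ = 141.94°  ·
  (1,3): δ = 74.32°  ·
  (1,4): δ = 22.65°  ✓
  (1,5): δ = 17.54°  ✓
  (1,6): δ = 89.28°  ·
  (2,3): δ = 112.38°  ·
  (2,4): δ = 60.71°  ·
  (2,5): δ = 20.52°  ✓
  (2,6): δ = 51.23°  ·
  (3,4): δ = 128.33°  ·
  (3,5): δ = 88.14°  ·
  (3,6): δ = 16.39°  ✓
  (4,5): δ = 139.81°  ·
  (4,6): δ = 68.07°  ·
  (5,6): δ = 108.25°  ·
antipodal pairs: 6

count = 6; pairs: (0,3), (0,4), (1,4), (1,5), (2,5), (3,6)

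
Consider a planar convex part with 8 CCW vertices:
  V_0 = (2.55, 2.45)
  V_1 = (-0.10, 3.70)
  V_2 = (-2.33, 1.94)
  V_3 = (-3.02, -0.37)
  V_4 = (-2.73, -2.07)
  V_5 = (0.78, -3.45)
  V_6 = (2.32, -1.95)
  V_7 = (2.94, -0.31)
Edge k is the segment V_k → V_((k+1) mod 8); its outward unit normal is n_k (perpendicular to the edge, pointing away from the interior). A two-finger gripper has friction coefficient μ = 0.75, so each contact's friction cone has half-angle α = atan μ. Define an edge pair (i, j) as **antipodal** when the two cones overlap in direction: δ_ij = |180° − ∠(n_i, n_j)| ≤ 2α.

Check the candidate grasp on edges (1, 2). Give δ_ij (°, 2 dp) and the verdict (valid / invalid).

α = atan 0.75 = 36.87°;  2α = 73.74°
edge 1: e_1 = (-2.23, -1.76);  n_1 = (-0.6195, +0.7850)
edge 2: e_2 = (-0.69, -2.31);  n_2 = (-0.9582, +0.2862)
∠(n_1, n_2) = 35.09°
δ = |180° − 35.09°| = 144.91°
144.91° > 2α = 73.74°  →  invalid

δ = 144.91°, invalid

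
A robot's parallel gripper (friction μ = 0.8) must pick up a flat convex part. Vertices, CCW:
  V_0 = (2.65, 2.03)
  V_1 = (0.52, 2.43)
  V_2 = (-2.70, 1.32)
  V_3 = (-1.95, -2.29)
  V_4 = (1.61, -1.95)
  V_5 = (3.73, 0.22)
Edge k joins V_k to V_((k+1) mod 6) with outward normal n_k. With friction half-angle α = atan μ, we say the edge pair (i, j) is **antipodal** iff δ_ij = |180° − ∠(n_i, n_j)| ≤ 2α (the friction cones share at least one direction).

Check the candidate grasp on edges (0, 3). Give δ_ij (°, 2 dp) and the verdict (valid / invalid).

α = atan 0.8 = 38.66°;  2α = 77.32°
edge 0: e_0 = (-2.13, +0.40);  n_0 = (+0.1846, +0.9828)
edge 3: e_3 = (+3.56, +0.34);  n_3 = (+0.0951, -0.9955)
∠(n_0, n_3) = 163.91°
δ = |180° − 163.91°| = 16.09°
16.09° ≤ 2α = 77.32°  →  valid

δ = 16.09°, valid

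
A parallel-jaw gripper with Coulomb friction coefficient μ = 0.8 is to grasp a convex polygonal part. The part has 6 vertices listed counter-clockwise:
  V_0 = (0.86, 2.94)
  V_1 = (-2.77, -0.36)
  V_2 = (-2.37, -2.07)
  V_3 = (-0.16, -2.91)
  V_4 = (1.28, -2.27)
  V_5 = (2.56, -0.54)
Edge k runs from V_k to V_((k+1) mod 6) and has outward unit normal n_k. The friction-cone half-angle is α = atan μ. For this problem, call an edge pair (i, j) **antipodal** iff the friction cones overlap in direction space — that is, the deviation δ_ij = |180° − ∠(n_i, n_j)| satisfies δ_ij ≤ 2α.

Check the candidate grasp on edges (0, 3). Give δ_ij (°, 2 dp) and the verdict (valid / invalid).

α = atan 0.8 = 38.66°;  2α = 77.32°
edge 0: e_0 = (-3.63, -3.30);  n_0 = (-0.6727, +0.7399)
edge 3: e_3 = (+1.44, +0.64);  n_3 = (+0.4061, -0.9138)
∠(n_0, n_3) = 161.69°
δ = |180° − 161.69°| = 18.31°
18.31° ≤ 2α = 77.32°  →  valid

δ = 18.31°, valid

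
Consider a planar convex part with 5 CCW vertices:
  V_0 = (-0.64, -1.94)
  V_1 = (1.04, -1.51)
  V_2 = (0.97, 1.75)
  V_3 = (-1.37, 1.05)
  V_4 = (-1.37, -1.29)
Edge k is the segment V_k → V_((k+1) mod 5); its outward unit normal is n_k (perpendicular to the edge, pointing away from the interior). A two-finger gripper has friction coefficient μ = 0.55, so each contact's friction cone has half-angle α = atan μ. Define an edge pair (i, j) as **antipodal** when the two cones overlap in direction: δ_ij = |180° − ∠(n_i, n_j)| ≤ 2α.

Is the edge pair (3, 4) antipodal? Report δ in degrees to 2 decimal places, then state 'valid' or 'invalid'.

δ = 131.68°, invalid

α = atan 0.55 = 28.81°;  2α = 57.62°
edge 3: e_3 = (+0.00, -2.34);  n_3 = (-1.0000, -0.0000)
edge 4: e_4 = (+0.73, -0.65);  n_4 = (-0.6650, -0.7468)
∠(n_3, n_4) = 48.32°
δ = |180° − 48.32°| = 131.68°
131.68° > 2α = 57.62°  →  invalid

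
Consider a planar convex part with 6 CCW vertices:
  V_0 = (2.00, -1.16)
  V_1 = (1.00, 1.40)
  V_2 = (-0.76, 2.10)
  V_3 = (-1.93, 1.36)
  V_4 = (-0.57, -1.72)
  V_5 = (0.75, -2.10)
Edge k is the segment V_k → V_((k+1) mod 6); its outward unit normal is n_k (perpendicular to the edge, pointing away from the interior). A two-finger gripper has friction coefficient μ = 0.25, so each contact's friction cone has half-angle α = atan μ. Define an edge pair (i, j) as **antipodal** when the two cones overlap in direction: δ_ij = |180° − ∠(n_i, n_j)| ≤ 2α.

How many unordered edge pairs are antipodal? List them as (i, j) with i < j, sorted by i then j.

count = 3; pairs: (0,3), (1,4), (2,5)

α = atan 0.25 = 14.04°;  2α = 28.07°
n_0 = (+0.9315, +0.3639)
n_1 = (+0.3696, +0.9292)
n_2 = (-0.5345, +0.8451)
n_3 = (-0.9148, -0.4039)
n_4 = (-0.2766, -0.9610)
n_5 = (+0.6010, -0.7992)
  (0,1): δ = 133.03°  ·
  (0,2): δ = 79.02°  ·
  (0,3): δ = 2.49°  ✓
  (0,4): δ = 52.60°  ·
  (0,5): δ = 105.61°  ·
  (1,2): δ = 126.00°  ·
  (1,3): δ = 44.49°  ·
  (1,4): δ = 5.63°  ✓
  (1,5): δ = 58.63°  ·
  (2,3): δ = 98.49°  ·
  (2,4): δ = 48.37°  ·
  (2,5): δ = 4.63°  ✓
  (3,4): δ = 129.88°  ·
  (3,5): δ = 76.88°  ·
  (4,5): δ = 127.00°  ·
antipodal pairs: 3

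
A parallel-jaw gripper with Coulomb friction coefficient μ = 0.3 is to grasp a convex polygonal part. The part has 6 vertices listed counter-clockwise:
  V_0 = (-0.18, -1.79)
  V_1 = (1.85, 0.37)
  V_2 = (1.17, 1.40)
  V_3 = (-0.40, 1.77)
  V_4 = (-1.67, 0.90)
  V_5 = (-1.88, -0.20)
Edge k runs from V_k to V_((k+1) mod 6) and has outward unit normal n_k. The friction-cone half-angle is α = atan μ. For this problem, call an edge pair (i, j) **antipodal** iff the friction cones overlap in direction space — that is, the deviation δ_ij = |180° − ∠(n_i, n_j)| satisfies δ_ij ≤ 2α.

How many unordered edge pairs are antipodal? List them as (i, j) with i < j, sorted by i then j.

α = atan 0.3 = 16.70°;  2α = 33.40°
n_0 = (+0.7287, -0.6848)
n_1 = (+0.8345, +0.5510)
n_2 = (+0.2294, +0.9733)
n_3 = (-0.5651, +0.8250)
n_4 = (-0.9823, +0.1875)
n_5 = (-0.6831, -0.7303)
  (0,1): δ = 103.34°  ·
  (0,2): δ = 60.04°  ·
  (0,3): δ = 12.36°  ✓
  (0,4): δ = 32.41°  ✓
  (0,5): δ = 90.14°  ·
  (1,2): δ = 136.69°  ·
  (1,3): δ = 89.02°  ·
  (1,4): δ = 44.24°  ·
  (1,5): δ = 13.48°  ✓
  (2,3): δ = 132.33°  ·
  (2,4): δ = 87.55°  ·
  (2,5): δ = 29.82°  ✓
  (3,4): δ = 135.22°  ·
  (3,5): δ = 77.50°  ·
  (4,5): δ = 122.28°  ·
antipodal pairs: 4

count = 4; pairs: (0,3), (0,4), (1,5), (2,5)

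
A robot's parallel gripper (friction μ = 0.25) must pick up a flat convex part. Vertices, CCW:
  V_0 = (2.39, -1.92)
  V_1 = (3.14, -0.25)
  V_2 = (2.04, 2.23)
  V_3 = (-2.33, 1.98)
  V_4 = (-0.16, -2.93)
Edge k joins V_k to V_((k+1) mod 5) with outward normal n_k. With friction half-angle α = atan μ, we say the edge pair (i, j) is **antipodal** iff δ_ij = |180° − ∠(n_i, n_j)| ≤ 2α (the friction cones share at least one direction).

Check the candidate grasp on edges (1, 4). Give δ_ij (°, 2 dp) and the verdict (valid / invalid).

α = atan 0.25 = 14.04°;  2α = 28.07°
edge 1: e_1 = (-1.10, +2.48);  n_1 = (+0.9141, +0.4055)
edge 4: e_4 = (+2.55, +1.01);  n_4 = (+0.3682, -0.9297)
∠(n_1, n_4) = 92.31°
δ = |180° − 92.31°| = 87.69°
87.69° > 2α = 28.07°  →  invalid

δ = 87.69°, invalid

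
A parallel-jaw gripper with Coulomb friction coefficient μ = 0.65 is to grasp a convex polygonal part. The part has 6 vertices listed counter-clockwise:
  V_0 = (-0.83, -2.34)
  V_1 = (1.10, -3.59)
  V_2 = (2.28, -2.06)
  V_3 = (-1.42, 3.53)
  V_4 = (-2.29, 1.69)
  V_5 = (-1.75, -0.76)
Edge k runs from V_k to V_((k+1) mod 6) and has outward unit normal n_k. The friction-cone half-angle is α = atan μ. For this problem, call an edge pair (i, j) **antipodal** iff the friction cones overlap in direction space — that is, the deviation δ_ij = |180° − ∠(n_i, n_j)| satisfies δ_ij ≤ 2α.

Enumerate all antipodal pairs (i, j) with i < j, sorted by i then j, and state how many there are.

α = atan 0.65 = 33.02°;  2α = 66.05°
n_0 = (-0.5436, -0.8393)
n_1 = (+0.7919, -0.6107)
n_2 = (+0.8339, +0.5519)
n_3 = (-0.9040, +0.4275)
n_4 = (-0.9766, -0.2152)
n_5 = (-0.8642, -0.5032)
  (0,1): δ = 94.71°  ·
  (0,2): δ = 23.57°  ✓
  (0,3): δ = 97.62°  ·
  (0,4): δ = 135.36°  ·
  (0,5): δ = 153.14°  ·
  (1,2): δ = 108.86°  ·
  (1,3): δ = 12.33°  ✓
  (1,4): δ = 50.07°  ✓
  (1,5): δ = 67.85°  ·
  (2,3): δ = 58.81°  ✓
  (2,4): δ = 21.07°  ✓
  (2,5): δ = 3.29°  ✓
  (3,4): δ = 142.26°  ·
  (3,5): δ = 124.48°  ·
  (4,5): δ = 162.22°  ·
antipodal pairs: 6

count = 6; pairs: (0,2), (1,3), (1,4), (2,3), (2,4), (2,5)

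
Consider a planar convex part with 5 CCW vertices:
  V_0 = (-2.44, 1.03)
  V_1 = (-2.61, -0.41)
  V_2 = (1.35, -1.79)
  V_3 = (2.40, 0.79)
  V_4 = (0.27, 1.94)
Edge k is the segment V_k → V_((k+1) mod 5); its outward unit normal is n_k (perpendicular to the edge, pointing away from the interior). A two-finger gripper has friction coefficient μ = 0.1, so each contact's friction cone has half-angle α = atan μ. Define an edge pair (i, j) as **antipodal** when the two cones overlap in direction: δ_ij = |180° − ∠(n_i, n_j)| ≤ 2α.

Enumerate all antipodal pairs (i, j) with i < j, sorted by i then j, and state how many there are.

count = 1; pairs: (1,3)

α = atan 0.1 = 5.71°;  2α = 11.42°
n_0 = (-0.9931, +0.1172)
n_1 = (-0.3291, -0.9443)
n_2 = (+0.9262, -0.3770)
n_3 = (+0.4751, +0.8799)
n_4 = (-0.3183, +0.9480)
  (0,1): δ = 102.48°  ·
  (0,2): δ = 15.41°  ·
  (0,3): δ = 68.37°  ·
  (0,4): δ = 115.29°  ·
  (1,2): δ = 92.93°  ·
  (1,3): δ = 9.15°  ✓
  (1,4): δ = 37.77°  ·
  (2,3): δ = 96.22°  ·
  (2,4): δ = 49.29°  ·
  (3,4): δ = 133.07°  ·
antipodal pairs: 1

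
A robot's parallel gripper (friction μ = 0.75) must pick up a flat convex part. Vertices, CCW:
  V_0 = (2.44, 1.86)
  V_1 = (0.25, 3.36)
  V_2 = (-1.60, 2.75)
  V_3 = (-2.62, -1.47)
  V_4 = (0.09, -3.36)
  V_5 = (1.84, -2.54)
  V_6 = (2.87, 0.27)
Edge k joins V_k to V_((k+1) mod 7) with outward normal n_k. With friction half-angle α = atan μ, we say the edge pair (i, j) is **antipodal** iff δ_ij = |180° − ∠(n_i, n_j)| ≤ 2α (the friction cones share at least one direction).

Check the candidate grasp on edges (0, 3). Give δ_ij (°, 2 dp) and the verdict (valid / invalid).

δ = 0.48°, valid

α = atan 0.75 = 36.87°;  2α = 73.74°
edge 0: e_0 = (-2.19, +1.50);  n_0 = (+0.5651, +0.8250)
edge 3: e_3 = (+2.71, -1.89);  n_3 = (-0.5720, -0.8202)
∠(n_0, n_3) = 179.52°
δ = |180° − 179.52°| = 0.48°
0.48° ≤ 2α = 73.74°  →  valid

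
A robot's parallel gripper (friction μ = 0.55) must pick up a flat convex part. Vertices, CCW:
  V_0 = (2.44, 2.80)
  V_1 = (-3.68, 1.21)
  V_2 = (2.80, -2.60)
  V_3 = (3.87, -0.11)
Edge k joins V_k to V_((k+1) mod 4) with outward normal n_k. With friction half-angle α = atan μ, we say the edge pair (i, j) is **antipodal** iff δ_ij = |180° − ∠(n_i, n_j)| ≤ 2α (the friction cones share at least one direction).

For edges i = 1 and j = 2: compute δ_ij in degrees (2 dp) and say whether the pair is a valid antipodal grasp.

α = atan 0.55 = 28.81°;  2α = 57.62°
edge 1: e_1 = (+6.48, -3.81);  n_1 = (-0.5068, -0.8620)
edge 2: e_2 = (+1.07, +2.49);  n_2 = (+0.9188, -0.3948)
∠(n_1, n_2) = 97.20°
δ = |180° − 97.20°| = 82.80°
82.80° > 2α = 57.62°  →  invalid

δ = 82.80°, invalid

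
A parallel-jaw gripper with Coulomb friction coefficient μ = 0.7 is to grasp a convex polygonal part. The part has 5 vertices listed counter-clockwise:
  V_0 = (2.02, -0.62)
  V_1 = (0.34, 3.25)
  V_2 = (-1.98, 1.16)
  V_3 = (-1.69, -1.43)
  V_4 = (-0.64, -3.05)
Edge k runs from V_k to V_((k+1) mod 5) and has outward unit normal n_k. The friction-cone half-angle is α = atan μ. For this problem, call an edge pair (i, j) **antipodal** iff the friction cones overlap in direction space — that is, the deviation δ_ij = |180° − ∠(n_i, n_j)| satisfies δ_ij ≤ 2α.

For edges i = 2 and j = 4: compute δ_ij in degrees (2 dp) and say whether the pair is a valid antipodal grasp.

α = atan 0.7 = 34.99°;  2α = 69.98°
edge 2: e_2 = (+0.29, -2.59);  n_2 = (-0.9938, -0.1113)
edge 4: e_4 = (+2.66, +2.43);  n_4 = (+0.6745, -0.7383)
∠(n_2, n_4) = 126.02°
δ = |180° − 126.02°| = 53.98°
53.98° ≤ 2α = 69.98°  →  valid

δ = 53.98°, valid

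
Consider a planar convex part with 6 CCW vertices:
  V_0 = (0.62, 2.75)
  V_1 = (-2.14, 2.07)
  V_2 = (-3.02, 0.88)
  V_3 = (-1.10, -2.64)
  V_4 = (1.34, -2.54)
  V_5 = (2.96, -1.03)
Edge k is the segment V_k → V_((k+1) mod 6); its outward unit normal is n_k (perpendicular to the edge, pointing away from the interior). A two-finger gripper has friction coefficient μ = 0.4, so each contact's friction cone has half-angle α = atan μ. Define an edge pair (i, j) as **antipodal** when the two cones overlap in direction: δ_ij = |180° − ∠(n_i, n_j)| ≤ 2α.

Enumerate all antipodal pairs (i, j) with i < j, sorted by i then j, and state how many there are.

count = 4; pairs: (0,3), (0,4), (1,4), (2,5)

α = atan 0.4 = 21.80°;  2α = 43.60°
n_0 = (-0.2392, +0.9710)
n_1 = (-0.8040, +0.5946)
n_2 = (-0.8779, -0.4789)
n_3 = (+0.0409, -0.9992)
n_4 = (+0.6818, -0.7315)
n_5 = (+0.8503, +0.5264)
  (0,1): δ = 140.32°  ·
  (0,2): δ = 75.23°  ·
  (0,3): δ = 11.49°  ✓
  (0,4): δ = 29.15°  ✓
  (0,5): δ = 107.92°  ·
  (1,2): δ = 114.91°  ·
  (1,3): δ = 51.17°  ·
  (1,4): δ = 10.53°  ✓
  (1,5): δ = 68.24°  ·
  (2,3): δ = 116.26°  ·
  (2,4): δ = 75.62°  ·
  (2,5): δ = 3.15°  ✓
  (3,4): δ = 139.36°  ·
  (3,5): δ = 60.59°  ·
  (4,5): δ = 101.23°  ·
antipodal pairs: 4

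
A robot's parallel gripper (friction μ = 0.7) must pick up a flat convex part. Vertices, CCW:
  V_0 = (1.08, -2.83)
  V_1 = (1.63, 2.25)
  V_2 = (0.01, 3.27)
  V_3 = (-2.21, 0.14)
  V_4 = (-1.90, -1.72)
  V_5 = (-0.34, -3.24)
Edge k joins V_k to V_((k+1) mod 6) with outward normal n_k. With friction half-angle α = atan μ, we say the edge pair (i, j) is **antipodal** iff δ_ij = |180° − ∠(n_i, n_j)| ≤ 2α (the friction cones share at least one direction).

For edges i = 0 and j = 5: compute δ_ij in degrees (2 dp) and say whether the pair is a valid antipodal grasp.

α = atan 0.7 = 34.99°;  2α = 69.98°
edge 0: e_0 = (+0.55, +5.08);  n_0 = (+0.9942, -0.1076)
edge 5: e_5 = (+1.42, +0.41);  n_5 = (+0.2774, -0.9608)
∠(n_0, n_5) = 67.72°
δ = |180° − 67.72°| = 112.28°
112.28° > 2α = 69.98°  →  invalid

δ = 112.28°, invalid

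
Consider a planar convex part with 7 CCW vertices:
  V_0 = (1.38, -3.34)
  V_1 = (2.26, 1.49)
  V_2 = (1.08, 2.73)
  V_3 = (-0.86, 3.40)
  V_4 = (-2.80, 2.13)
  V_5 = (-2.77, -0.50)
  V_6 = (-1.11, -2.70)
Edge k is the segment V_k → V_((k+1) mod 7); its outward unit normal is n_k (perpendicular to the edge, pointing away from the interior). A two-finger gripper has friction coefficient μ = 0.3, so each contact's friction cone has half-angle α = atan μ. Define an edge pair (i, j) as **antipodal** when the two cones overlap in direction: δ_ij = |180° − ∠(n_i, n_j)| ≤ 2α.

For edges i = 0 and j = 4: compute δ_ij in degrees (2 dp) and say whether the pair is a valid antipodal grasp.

α = atan 0.3 = 16.70°;  2α = 33.40°
edge 0: e_0 = (+0.88, +4.83);  n_0 = (+0.9838, -0.1792)
edge 4: e_4 = (+0.03, -2.63);  n_4 = (-0.9999, -0.0114)
∠(n_0, n_4) = 169.02°
δ = |180° − 169.02°| = 10.98°
10.98° ≤ 2α = 33.40°  →  valid

δ = 10.98°, valid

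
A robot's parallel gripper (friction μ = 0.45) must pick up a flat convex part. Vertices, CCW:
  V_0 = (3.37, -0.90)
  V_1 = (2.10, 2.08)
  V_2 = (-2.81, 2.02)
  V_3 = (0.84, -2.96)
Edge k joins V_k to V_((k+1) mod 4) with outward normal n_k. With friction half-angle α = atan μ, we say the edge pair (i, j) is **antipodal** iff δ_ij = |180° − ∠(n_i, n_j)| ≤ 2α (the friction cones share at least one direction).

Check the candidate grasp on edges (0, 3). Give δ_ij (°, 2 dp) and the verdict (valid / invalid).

α = atan 0.45 = 24.23°;  2α = 48.46°
edge 0: e_0 = (-1.27, +2.98);  n_0 = (+0.9199, +0.3921)
edge 3: e_3 = (+2.53, +2.06);  n_3 = (+0.6314, -0.7755)
∠(n_0, n_3) = 73.93°
δ = |180° − 73.93°| = 106.07°
106.07° > 2α = 48.46°  →  invalid

δ = 106.07°, invalid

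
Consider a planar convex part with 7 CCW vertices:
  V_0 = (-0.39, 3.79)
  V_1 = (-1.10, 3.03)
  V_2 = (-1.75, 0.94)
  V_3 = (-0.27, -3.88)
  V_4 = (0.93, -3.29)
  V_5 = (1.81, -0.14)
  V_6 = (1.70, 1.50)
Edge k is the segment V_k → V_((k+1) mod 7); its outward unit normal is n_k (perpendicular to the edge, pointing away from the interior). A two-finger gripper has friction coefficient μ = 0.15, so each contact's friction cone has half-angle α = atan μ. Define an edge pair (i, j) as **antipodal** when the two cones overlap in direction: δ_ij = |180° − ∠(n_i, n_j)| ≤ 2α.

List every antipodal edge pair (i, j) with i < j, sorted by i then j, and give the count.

α = atan 0.15 = 8.53°;  2α = 17.06°
n_0 = (-0.7307, +0.6827)
n_1 = (-0.9549, +0.2970)
n_2 = (-0.9560, -0.2935)
n_3 = (+0.4412, -0.8974)
n_4 = (+0.9631, -0.2691)
n_5 = (+0.9978, +0.0669)
n_6 = (+0.7386, +0.6741)
  (0,1): δ = 154.22°  ·
  (0,2): δ = 119.88°  ·
  (0,3): δ = 20.77°  ·
  (0,4): δ = 27.44°  ·
  (0,5): δ = 46.89°  ·
  (0,6): δ = 85.44°  ·
  (1,2): δ = 145.65°  ·
  (1,3): δ = 46.54°  ·
  (1,4): δ = 1.67°  ✓
  (1,5): δ = 21.11°  ·
  (1,6): δ = 59.66°  ·
  (2,3): δ = 80.89°  ·
  (2,4): δ = 32.68°  ·
  (2,5): δ = 13.23°  ✓
  (2,6): δ = 25.32°  ·
  (3,4): δ = 131.79°  ·
  (3,5): δ = 112.34°  ·
  (3,6): δ = 73.80°  ·
  (4,5): δ = 160.55°  ·
  (4,6): δ = 122.01°  ·
  (5,6): δ = 141.45°  ·
antipodal pairs: 2

count = 2; pairs: (1,4), (2,5)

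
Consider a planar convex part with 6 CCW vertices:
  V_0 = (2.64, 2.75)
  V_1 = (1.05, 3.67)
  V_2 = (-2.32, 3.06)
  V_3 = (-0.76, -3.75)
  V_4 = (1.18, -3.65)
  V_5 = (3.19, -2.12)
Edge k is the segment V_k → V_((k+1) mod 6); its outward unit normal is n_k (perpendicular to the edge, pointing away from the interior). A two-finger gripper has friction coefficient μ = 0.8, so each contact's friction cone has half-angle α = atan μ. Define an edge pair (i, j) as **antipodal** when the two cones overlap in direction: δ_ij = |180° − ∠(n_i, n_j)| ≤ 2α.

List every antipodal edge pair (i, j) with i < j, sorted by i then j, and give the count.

α = atan 0.8 = 38.66°;  2α = 77.32°
n_0 = (+0.5008, +0.8656)
n_1 = (-0.1781, +0.9840)
n_2 = (-0.9748, -0.2233)
n_3 = (+0.0515, -0.9987)
n_4 = (+0.6057, -0.7957)
n_5 = (+0.9937, +0.1122)
  (0,1): δ = 139.69°  ·
  (0,2): δ = 47.04°  ✓
  (0,3): δ = 33.01°  ✓
  (0,4): δ = 67.33°  ✓
  (0,5): δ = 126.50°  ·
  (1,2): δ = 87.36°  ·
  (1,3): δ = 7.31°  ✓
  (1,4): δ = 27.02°  ✓
  (1,5): δ = 86.18°  ·
  (2,3): δ = 99.95°  ·
  (2,4): δ = 65.62°  ✓
  (2,5): δ = 6.46°  ✓
  (3,4): δ = 145.67°  ·
  (3,5): δ = 86.51°  ·
  (4,5): δ = 120.83°  ·
antipodal pairs: 7

count = 7; pairs: (0,2), (0,3), (0,4), (1,3), (1,4), (2,4), (2,5)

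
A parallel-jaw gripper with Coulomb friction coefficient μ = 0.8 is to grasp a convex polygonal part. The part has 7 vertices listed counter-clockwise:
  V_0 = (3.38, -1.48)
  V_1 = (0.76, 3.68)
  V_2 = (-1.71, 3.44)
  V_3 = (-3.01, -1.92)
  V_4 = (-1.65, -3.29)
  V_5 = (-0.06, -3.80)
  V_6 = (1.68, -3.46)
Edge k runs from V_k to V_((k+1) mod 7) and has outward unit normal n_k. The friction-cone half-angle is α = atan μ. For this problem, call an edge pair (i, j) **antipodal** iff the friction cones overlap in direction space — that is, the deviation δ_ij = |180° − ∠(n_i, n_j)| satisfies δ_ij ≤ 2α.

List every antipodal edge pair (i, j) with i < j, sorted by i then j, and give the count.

α = atan 0.8 = 38.66°;  2α = 77.32°
n_0 = (+0.8916, +0.4527)
n_1 = (-0.0967, +0.9953)
n_2 = (-0.9718, +0.2357)
n_3 = (-0.7097, -0.7045)
n_4 = (-0.3054, -0.9522)
n_5 = (+0.1918, -0.9814)
n_6 = (+0.7587, -0.6514)
  (0,1): δ = 111.37°  ·
  (0,2): δ = 40.55°  ✓
  (0,3): δ = 17.87°  ✓
  (0,4): δ = 45.30°  ✓
  (0,5): δ = 74.14°  ✓
  (0,6): δ = 112.43°  ·
  (1,2): δ = 109.18°  ·
  (1,3): δ = 50.76°  ✓
  (1,4): δ = 23.33°  ✓
  (1,5): δ = 5.51°  ✓
  (1,6): δ = 43.80°  ✓
  (2,3): δ = 121.58°  ·
  (2,4): δ = 94.15°  ·
  (2,5): δ = 65.31°  ✓
  (2,6): δ = 27.02°  ✓
  (3,4): δ = 152.57°  ·
  (3,5): δ = 123.73°  ·
  (3,6): δ = 85.44°  ·
  (4,5): δ = 151.16°  ·
  (4,6): δ = 112.87°  ·
  (5,6): δ = 141.71°  ·
antipodal pairs: 10

count = 10; pairs: (0,2), (0,3), (0,4), (0,5), (1,3), (1,4), (1,5), (1,6), (2,5), (2,6)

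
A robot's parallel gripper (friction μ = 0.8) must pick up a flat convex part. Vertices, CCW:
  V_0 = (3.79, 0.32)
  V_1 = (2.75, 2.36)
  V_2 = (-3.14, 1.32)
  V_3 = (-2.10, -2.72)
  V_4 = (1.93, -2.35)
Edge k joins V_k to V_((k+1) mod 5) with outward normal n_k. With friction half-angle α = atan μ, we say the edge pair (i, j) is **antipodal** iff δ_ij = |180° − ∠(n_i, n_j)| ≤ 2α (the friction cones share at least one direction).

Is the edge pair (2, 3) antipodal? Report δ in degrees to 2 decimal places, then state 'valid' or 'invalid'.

α = atan 0.8 = 38.66°;  2α = 77.32°
edge 2: e_2 = (+1.04, -4.04);  n_2 = (-0.9684, -0.2493)
edge 3: e_3 = (+4.03, +0.37);  n_3 = (+0.0914, -0.9958)
∠(n_2, n_3) = 80.81°
δ = |180° − 80.81°| = 99.19°
99.19° > 2α = 77.32°  →  invalid

δ = 99.19°, invalid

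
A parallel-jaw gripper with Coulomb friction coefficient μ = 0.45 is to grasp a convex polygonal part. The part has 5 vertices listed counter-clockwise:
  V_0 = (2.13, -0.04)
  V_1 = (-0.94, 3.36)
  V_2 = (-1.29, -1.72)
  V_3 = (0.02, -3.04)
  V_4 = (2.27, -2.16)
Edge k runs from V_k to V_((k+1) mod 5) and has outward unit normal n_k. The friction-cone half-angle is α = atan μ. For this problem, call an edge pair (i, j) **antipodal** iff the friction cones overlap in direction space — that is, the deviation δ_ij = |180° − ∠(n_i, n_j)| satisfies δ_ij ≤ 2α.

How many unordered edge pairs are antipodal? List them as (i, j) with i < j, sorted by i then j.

count = 4; pairs: (0,1), (0,2), (1,4), (2,4)

α = atan 0.45 = 24.23°;  2α = 48.46°
n_0 = (+0.7422, +0.6702)
n_1 = (-0.9976, +0.0687)
n_2 = (-0.7098, -0.7044)
n_3 = (+0.3642, -0.9313)
n_4 = (+0.9978, +0.0659)
  (0,1): δ = 46.02°  ✓
  (0,2): δ = 2.70°  ✓
  (0,3): δ = 69.28°  ·
  (0,4): δ = 141.70°  ·
  (1,2): δ = 131.28°  ·
  (1,3): δ = 64.70°  ·
  (1,4): δ = 7.72°  ✓
  (2,3): δ = 113.42°  ·
  (2,4): δ = 41.00°  ✓
  (3,4): δ = 107.58°  ·
antipodal pairs: 4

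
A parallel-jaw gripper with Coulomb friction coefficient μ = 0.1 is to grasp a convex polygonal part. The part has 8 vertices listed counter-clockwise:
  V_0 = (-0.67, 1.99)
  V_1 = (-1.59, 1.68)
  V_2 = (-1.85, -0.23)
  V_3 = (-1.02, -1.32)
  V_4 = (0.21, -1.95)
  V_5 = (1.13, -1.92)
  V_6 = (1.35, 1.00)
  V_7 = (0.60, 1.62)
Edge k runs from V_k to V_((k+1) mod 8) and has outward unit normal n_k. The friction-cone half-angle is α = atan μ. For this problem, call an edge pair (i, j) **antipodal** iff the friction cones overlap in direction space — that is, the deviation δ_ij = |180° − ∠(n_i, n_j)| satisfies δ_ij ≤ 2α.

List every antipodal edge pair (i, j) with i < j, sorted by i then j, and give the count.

α = atan 0.1 = 5.71°;  2α = 11.42°
n_0 = (-0.3193, +0.9476)
n_1 = (-0.9909, +0.1349)
n_2 = (-0.7956, -0.6058)
n_3 = (-0.4559, -0.8900)
n_4 = (+0.0326, -0.9995)
n_5 = (+0.9972, -0.0751)
n_6 = (+0.6371, +0.7707)
n_7 = (+0.2797, +0.9601)
  (0,1): δ = 116.37°  ·
  (0,2): δ = 71.33°  ·
  (0,3): δ = 45.74°  ·
  (0,4): δ = 16.75°  ·
  (0,5): δ = 67.07°  ·
  (0,6): δ = 121.80°  ·
  (0,7): δ = 145.14°  ·
  (1,2): δ = 134.96°  ·
  (1,3): δ = 109.37°  ·
  (1,4): δ = 80.38°  ·
  (1,5): δ = 3.44°  ✓
  (1,6): δ = 58.17°  ·
  (1,7): δ = 81.51°  ·
  (2,3): δ = 154.41°  ·
  (2,4): δ = 125.42°  ·
  (2,5): δ = 41.60°  ·
  (2,6): δ = 13.13°  ·
  (2,7): δ = 36.47°  ·
  (3,4): δ = 151.01°  ·
  (3,5): δ = 67.19°  ·
  (3,6): δ = 12.46°  ·
  (3,7): δ = 10.88°  ✓
  (4,5): δ = 96.18°  ·
  (4,6): δ = 41.45°  ·
  (4,7): δ = 18.11°  ·
  (5,6): δ = 125.27°  ·
  (5,7): δ = 101.93°  ·
  (6,7): δ = 156.66°  ·
antipodal pairs: 2

count = 2; pairs: (1,5), (3,7)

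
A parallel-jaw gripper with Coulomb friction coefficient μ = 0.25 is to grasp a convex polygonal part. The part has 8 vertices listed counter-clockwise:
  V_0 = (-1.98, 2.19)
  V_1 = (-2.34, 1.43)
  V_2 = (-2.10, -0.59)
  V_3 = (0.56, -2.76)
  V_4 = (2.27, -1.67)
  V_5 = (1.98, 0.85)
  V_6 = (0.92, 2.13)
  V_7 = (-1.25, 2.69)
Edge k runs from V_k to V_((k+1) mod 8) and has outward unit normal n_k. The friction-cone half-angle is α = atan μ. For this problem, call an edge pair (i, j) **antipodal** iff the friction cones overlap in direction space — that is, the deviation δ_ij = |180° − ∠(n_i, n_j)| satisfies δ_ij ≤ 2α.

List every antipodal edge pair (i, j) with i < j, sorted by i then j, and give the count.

count = 4; pairs: (1,4), (2,5), (2,6), (3,7)

α = atan 0.25 = 14.04°;  2α = 28.07°
n_0 = (-0.9037, +0.4281)
n_1 = (-0.9930, -0.1180)
n_2 = (-0.6321, -0.7749)
n_3 = (+0.5375, -0.8433)
n_4 = (+0.9934, +0.1143)
n_5 = (+0.7702, +0.6378)
n_6 = (+0.2499, +0.9683)
n_7 = (-0.5651, +0.8250)
  (0,1): δ = 147.88°  ·
  (0,2): δ = 103.86°  ·
  (0,3): δ = 32.14°  ·
  (0,4): δ = 31.91°  ·
  (0,5): δ = 64.98°  ·
  (0,6): δ = 100.88°  ·
  (0,7): δ = 149.75°  ·
  (1,2): δ = 135.98°  ·
  (1,3): δ = 64.26°  ·
  (1,4): δ = 0.21°  ✓
  (1,5): δ = 32.85°  ·
  (1,6): δ = 68.75°  ·
  (1,7): δ = 117.63°  ·
  (2,3): δ = 108.28°  ·
  (2,4): δ = 44.23°  ·
  (2,5): δ = 11.16°  ✓
  (2,6): δ = 24.74°  ✓
  (2,7): δ = 73.62°  ·
  (3,4): δ = 115.95°  ·
  (3,5): δ = 82.89°  ·
  (3,6): δ = 46.98°  ·
  (3,7): δ = 1.89°  ✓
  (4,5): δ = 146.94°  ·
  (4,6): δ = 111.03°  ·
  (4,7): δ = 62.16°  ·
  (5,6): δ = 144.10°  ·
  (5,7): δ = 95.22°  ·
  (6,7): δ = 131.12°  ·
antipodal pairs: 4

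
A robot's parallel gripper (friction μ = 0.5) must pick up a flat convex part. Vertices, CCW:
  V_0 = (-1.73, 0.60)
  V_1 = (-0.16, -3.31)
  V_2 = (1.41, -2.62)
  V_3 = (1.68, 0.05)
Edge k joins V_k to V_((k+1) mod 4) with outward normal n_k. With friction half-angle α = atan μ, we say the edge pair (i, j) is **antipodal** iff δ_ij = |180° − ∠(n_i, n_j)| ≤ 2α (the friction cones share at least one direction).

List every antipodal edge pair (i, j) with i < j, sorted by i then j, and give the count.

count = 2; pairs: (0,2), (1,3)

α = atan 0.5 = 26.57°;  2α = 53.13°
n_0 = (-0.9280, -0.3726)
n_1 = (+0.4023, -0.9155)
n_2 = (+0.9949, -0.1006)
n_3 = (+0.1592, +0.9872)
  (0,1): δ = 88.15°  ·
  (0,2): δ = 27.65°  ✓
  (0,3): δ = 58.96°  ·
  (1,2): δ = 119.50°  ·
  (1,3): δ = 32.89°  ✓
  (2,3): δ = 93.39°  ·
antipodal pairs: 2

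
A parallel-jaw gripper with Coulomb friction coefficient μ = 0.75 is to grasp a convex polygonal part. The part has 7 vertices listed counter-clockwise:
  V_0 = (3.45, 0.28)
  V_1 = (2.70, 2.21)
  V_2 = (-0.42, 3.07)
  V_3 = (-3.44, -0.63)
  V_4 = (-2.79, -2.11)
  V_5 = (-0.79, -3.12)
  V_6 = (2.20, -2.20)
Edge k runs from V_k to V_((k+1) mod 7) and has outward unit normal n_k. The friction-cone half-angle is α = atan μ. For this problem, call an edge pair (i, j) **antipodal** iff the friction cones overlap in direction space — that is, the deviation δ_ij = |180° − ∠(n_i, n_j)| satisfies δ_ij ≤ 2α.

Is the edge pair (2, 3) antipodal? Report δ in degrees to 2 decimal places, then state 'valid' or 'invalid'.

δ = 117.07°, invalid

α = atan 0.75 = 36.87°;  2α = 73.74°
edge 2: e_2 = (-3.02, -3.70);  n_2 = (-0.7747, +0.6323)
edge 3: e_3 = (+0.65, -1.48);  n_3 = (-0.9156, -0.4021)
∠(n_2, n_3) = 62.93°
δ = |180° − 62.93°| = 117.07°
117.07° > 2α = 73.74°  →  invalid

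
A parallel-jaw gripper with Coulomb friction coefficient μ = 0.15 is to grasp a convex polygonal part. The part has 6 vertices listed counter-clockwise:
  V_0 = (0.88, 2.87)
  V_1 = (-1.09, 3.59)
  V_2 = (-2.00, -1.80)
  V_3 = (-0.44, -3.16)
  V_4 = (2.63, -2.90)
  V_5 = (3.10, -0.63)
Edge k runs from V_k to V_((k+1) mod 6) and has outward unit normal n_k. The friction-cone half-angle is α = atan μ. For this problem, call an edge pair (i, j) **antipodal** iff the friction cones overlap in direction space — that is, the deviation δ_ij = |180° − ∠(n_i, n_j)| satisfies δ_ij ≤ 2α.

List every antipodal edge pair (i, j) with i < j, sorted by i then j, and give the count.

count = 2; pairs: (1,4), (2,5)

α = atan 0.15 = 8.53°;  2α = 17.06°
n_0 = (+0.3433, +0.9392)
n_1 = (-0.9860, +0.1665)
n_2 = (-0.6571, -0.7538)
n_3 = (+0.0844, -0.9964)
n_4 = (+0.9792, -0.2027)
n_5 = (+0.8445, +0.5356)
  (0,1): δ = 79.51°  ·
  (0,2): δ = 21.01°  ·
  (0,3): δ = 24.92°  ·
  (0,4): δ = 98.38°  ·
  (0,5): δ = 142.46°  ·
  (1,2): δ = 121.50°  ·
  (1,3): δ = 75.58°  ·
  (1,4): δ = 2.11°  ✓
  (1,5): δ = 41.97°  ·
  (2,3): δ = 134.08°  ·
  (2,4): δ = 60.62°  ·
  (2,5): δ = 16.53°  ✓
  (3,4): δ = 106.54°  ·
  (3,5): δ = 62.45°  ·
  (4,5): δ = 135.92°  ·
antipodal pairs: 2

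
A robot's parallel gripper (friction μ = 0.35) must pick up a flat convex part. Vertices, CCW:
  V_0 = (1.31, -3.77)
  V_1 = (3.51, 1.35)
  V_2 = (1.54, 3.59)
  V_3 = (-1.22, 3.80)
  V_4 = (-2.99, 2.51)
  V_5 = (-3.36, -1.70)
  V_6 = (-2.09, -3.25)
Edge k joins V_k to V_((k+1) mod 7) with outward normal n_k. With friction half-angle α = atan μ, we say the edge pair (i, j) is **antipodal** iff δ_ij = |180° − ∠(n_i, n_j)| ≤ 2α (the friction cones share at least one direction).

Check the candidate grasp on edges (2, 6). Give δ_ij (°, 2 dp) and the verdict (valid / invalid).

δ = 4.34°, valid

α = atan 0.35 = 19.29°;  2α = 38.58°
edge 2: e_2 = (-2.76, +0.21);  n_2 = (+0.0759, +0.9971)
edge 6: e_6 = (+3.40, -0.52);  n_6 = (-0.1512, -0.9885)
∠(n_2, n_6) = 175.66°
δ = |180° − 175.66°| = 4.34°
4.34° ≤ 2α = 38.58°  →  valid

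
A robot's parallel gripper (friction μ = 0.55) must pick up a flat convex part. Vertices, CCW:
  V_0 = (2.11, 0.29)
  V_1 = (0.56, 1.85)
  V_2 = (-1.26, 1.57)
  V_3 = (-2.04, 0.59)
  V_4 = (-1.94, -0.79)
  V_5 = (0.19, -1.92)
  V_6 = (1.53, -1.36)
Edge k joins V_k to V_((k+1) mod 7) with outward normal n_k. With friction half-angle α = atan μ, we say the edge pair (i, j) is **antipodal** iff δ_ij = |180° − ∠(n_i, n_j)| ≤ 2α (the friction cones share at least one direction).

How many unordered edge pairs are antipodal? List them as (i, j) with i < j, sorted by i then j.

α = atan 0.55 = 28.81°;  2α = 57.62°
n_0 = (+0.7094, +0.7048)
n_1 = (-0.1521, +0.9884)
n_2 = (-0.7824, +0.6227)
n_3 = (-0.9974, -0.0723)
n_4 = (-0.4686, -0.8834)
n_5 = (+0.3856, -0.9227)
n_6 = (+0.9434, -0.3316)
  (0,1): δ = 126.07°  ·
  (0,2): δ = 83.33°  ·
  (0,3): δ = 40.67°  ✓
  (0,4): δ = 17.24°  ✓
  (0,5): δ = 67.86°  ·
  (0,6): δ = 115.82°  ·
  (1,2): δ = 137.26°  ·
  (1,3): δ = 94.60°  ·
  (1,4): δ = 36.69°  ✓
  (1,5): δ = 13.93°  ✓
  (1,6): δ = 61.89°  ·
  (2,3): δ = 137.34°  ·
  (2,4): δ = 79.43°  ·
  (2,5): δ = 28.80°  ✓
  (2,6): δ = 19.15°  ✓
  (3,4): δ = 122.09°  ·
  (3,5): δ = 71.46°  ·
  (3,6): δ = 23.51°  ✓
  (4,5): δ = 129.37°  ·
  (4,6): δ = 81.42°  ·
  (5,6): δ = 132.05°  ·
antipodal pairs: 7

count = 7; pairs: (0,3), (0,4), (1,4), (1,5), (2,5), (2,6), (3,6)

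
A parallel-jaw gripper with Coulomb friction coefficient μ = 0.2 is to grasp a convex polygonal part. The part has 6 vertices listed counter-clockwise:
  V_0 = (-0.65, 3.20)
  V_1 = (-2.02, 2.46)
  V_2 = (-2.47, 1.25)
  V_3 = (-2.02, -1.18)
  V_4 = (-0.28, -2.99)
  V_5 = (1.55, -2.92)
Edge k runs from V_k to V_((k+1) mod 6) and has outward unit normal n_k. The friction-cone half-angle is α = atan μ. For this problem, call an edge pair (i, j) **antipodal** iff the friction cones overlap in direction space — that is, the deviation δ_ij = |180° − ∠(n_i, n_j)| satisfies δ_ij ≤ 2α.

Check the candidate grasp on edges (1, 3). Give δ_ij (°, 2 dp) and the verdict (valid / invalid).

δ = 115.73°, invalid

α = atan 0.2 = 11.31°;  2α = 22.62°
edge 1: e_1 = (-0.45, -1.21);  n_1 = (-0.9373, +0.3486)
edge 3: e_3 = (+1.74, -1.81);  n_3 = (-0.7209, -0.6930)
∠(n_1, n_3) = 64.27°
δ = |180° − 64.27°| = 115.73°
115.73° > 2α = 22.62°  →  invalid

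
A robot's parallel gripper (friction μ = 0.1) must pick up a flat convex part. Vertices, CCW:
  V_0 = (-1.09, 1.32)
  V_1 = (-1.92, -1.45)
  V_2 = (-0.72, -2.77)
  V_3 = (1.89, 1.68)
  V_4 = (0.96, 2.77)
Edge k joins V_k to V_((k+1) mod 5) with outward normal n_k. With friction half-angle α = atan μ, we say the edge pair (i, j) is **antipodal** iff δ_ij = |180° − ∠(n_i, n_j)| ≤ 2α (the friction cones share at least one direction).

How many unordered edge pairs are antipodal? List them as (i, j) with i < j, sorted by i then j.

count = 1; pairs: (1,3)

α = atan 0.1 = 5.71°;  2α = 11.42°
n_0 = (-0.9579, +0.2870)
n_1 = (-0.7399, -0.6727)
n_2 = (+0.8626, -0.5059)
n_3 = (+0.7607, +0.6491)
n_4 = (-0.5775, +0.8164)
  (0,1): δ = 121.05°  ·
  (0,2): δ = 13.71°  ·
  (0,3): δ = 57.15°  ·
  (0,4): δ = 141.95°  ·
  (1,2): δ = 72.67°  ·
  (1,3): δ = 1.80°  ✓
  (1,4): δ = 83.00°  ·
  (2,3): δ = 109.14°  ·
  (2,4): δ = 24.34°  ·
  (3,4): δ = 95.20°  ·
antipodal pairs: 1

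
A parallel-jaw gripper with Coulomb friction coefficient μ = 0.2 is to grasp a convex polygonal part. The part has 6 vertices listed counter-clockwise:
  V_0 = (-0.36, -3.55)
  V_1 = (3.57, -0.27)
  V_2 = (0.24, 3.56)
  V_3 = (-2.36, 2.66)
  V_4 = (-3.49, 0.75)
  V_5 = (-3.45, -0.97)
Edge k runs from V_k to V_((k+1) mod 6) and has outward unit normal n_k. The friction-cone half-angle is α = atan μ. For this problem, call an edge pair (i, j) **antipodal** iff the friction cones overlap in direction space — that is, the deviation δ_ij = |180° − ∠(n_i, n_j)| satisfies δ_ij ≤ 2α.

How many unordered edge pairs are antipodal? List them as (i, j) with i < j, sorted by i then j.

α = atan 0.2 = 11.31°;  2α = 22.62°
n_0 = (+0.6408, -0.7677)
n_1 = (+0.7546, +0.6561)
n_2 = (-0.3271, +0.9450)
n_3 = (-0.8607, +0.5092)
n_4 = (-0.9997, -0.0232)
n_5 = (-0.6409, -0.7676)
  (0,1): δ = 88.84°  ·
  (0,2): δ = 20.76°  ✓
  (0,3): δ = 19.54°  ✓
  (0,4): δ = 51.48°  ·
  (0,5): δ = 100.29°  ·
  (1,2): δ = 111.91°  ·
  (1,3): δ = 71.61°  ·
  (1,4): δ = 39.67°  ·
  (1,5): δ = 9.13°  ✓
  (2,3): δ = 139.70°  ·
  (2,4): δ = 107.76°  ·
  (2,5): δ = 58.95°  ·
  (3,4): δ = 148.06°  ·
  (3,5): δ = 99.25°  ·
  (4,5): δ = 131.19°  ·
antipodal pairs: 3

count = 3; pairs: (0,2), (0,3), (1,5)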